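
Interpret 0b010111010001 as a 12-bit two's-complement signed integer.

1489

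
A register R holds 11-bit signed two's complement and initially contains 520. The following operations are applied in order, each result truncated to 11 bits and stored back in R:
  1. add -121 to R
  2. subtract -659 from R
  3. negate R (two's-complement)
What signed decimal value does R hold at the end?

990

Start: R = 520 = 01000001000.
R = 520 + (-121) = 399 = 00110001111
R = 399 − (-659) = 1058; wraps to -990 = 10000100010
R = −(-990) = 990 = 01111011110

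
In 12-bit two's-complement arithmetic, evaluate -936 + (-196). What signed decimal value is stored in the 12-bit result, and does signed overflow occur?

-1132; no overflow

-936 → 110001011000
-196 → 111100111100
  110001011000
+ 111100111100
= 101110010100  (discard carry-out 1)
Result 101110010100: MSB = 1 → 2964 − 4096 = -1132.
Both addends are negative and so is the stored result: no signed overflow.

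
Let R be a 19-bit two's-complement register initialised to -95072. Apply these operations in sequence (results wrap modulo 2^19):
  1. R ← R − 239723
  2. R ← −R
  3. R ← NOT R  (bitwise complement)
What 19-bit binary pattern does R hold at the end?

0101110010000110100

Start: R = -95072 = 1101000110010100000.
R = -95072 − 239723 = -334795; wraps to 189493 = 0101110010000110101
R = −(189493) = -189493 = 1010001101111001011
R = NOT 1010001101111001011 = 0101110010000110100 = 189492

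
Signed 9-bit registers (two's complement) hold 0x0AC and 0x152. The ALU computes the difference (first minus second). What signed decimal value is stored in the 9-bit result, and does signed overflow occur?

-166; overflow

0x0AC = 010101100 = 172 (signed)
0x152 = 101010010 = -174 (signed)
Subtract via negate-and-add: invert 101010010 + 1 = 010101110 (i.e. 174).
  010101100
+ 010101110
= 101011010
Result 101011010: MSB = 1 → 346 − 512 = -166.
Both addends (after negating the subtrahend) are non-negative but the stored result is negative: signed overflow. The true value 172 − (-174) = 346 lies outside [-256, 255].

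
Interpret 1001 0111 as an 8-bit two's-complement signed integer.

-105

MSB is 1, so the value is negative.
Invert: 01101000. Add 1: 01101001 = 105. So the value is −105.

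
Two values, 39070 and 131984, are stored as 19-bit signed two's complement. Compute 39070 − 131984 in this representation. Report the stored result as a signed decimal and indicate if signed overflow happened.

-92914; no overflow

39070 → 0001001100010011110
131984 → 0100000001110010000
Subtract via negate-and-add: invert 0100000001110010000 + 1 = 1011111110001110000 (i.e. -131984).
  0001001100010011110
+ 1011111110001110000
= 1101001010100001110
Result 1101001010100001110: MSB = 1 → 431374 − 524288 = -92914.
Addends (after negating the subtrahend) have opposite signs, so signed overflow cannot occur.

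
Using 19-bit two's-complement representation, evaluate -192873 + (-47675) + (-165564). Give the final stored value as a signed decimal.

118176

-192873 + (-47675) = -240548 (1000101010001011100)
-240548 + (-165564) = -406112 → wraps to 118176 (0011100110110100000)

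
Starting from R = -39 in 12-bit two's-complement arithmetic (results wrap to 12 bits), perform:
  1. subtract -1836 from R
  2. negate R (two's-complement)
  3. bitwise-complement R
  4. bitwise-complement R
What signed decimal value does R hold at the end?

-1797

Start: R = -39 = 111111011001.
R = -39 − (-1836) = 1797 = 011100000101
R = −(1797) = -1797 = 100011111011
R = NOT 100011111011 = 011100000100 = 1796
R = NOT 011100000100 = 100011111011 = -1797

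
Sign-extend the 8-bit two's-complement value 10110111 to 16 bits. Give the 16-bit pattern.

MSB of 10110111 is 1; replicate it into the new high bits.
11111111|10110111 → 1111111110110111 (still -73).

1111111110110111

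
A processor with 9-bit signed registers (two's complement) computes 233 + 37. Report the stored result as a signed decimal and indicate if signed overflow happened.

-242; overflow

233 → 011101001
37 → 000100101
  011101001
+ 000100101
= 100001110
Result 100001110: MSB = 1 → 270 − 512 = -242.
Both addends are non-negative but the stored result is negative: signed overflow. The true value 233 + 37 = 270 lies outside [-256, 255].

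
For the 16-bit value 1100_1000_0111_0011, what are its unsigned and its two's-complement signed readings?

Unsigned: 1100100001110011 = 51315.
Signed: MSB=1 → 51315 − 65536 = -14221.

unsigned = 51315, signed = -14221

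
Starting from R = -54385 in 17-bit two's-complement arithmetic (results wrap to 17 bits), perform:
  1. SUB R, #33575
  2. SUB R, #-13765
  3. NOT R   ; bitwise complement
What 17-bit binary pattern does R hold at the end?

Start: R = -54385 = 10010101110001111.
R = -54385 − 33575 = -87960; wraps to 43112 = 01010100001101000
R = 43112 − (-13765) = 56877 = 01101111000101101
R = NOT 01101111000101101 = 10010000111010010 = -56878

10010000111010010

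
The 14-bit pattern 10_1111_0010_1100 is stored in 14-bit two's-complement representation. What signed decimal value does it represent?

MSB is 1, so the value is negative.
Invert: 01000011010011. Add 1: 01000011010100 = 4308. So the value is −4308.

-4308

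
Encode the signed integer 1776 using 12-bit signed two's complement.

1776 is non-negative, so write it directly in 12 bits: 011011110000.

011011110000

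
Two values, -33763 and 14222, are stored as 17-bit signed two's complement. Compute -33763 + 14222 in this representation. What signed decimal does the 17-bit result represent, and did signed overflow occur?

-33763 → 10111110000011101
14222 → 00011011110001110
  10111110000011101
+ 00011011110001110
= 11011001110101011
Result 11011001110101011: MSB = 1 → 111531 − 131072 = -19541.
Addends have opposite signs, so signed overflow cannot occur.

-19541; no overflow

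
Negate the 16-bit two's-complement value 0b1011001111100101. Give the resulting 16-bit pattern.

0100110000011011

Invert: 0100110000011010. Add 1: 0100110000011011.
Check: 1011001111100101 = -19483, 0100110000011011 = 19483.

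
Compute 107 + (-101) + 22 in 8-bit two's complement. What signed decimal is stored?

107 + (-101) = 6 (00000110)
6 + 22 = 28 (00011100)

28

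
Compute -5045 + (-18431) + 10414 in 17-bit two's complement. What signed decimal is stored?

-13062

-5045 + (-18431) = -23476 (11010010001001100)
-23476 + 10414 = -13062 (11100110011111010)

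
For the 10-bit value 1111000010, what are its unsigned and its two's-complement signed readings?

Unsigned: 1111000010 = 962.
Signed: MSB=1 → 962 − 1024 = -62.

unsigned = 962, signed = -62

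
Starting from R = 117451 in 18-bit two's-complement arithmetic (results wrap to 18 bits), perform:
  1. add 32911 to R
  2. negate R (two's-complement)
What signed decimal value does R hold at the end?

Start: R = 117451 = 011100101011001011.
R = 117451 + 32911 = 150362; wraps to -111782 = 100100101101011010
R = −(-111782) = 111782 = 011011010010100110

111782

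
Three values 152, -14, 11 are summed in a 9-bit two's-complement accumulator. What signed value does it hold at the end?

149

152 + (-14) = 138 (010001010)
138 + 11 = 149 (010010101)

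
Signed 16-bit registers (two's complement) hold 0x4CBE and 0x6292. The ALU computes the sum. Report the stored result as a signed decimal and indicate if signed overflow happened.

-20656; overflow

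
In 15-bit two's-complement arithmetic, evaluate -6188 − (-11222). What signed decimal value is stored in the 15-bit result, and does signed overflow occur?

5034; no overflow

-6188 → 110011111010100
-11222 → 101010000101010
Subtract via negate-and-add: invert 101010000101010 + 1 = 010101111010110 (i.e. 11222).
  110011111010100
+ 010101111010110
= 001001110101010  (discard carry-out 1)
Result 001001110101010: MSB = 0 → value 5034.
Addends (after negating the subtrahend) have opposite signs, so signed overflow cannot occur.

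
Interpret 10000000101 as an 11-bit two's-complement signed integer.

-1019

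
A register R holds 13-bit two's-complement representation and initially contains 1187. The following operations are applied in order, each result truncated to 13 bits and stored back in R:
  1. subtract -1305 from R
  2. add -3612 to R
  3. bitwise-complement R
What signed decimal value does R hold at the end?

Start: R = 1187 = 0010010100011.
R = 1187 − (-1305) = 2492 = 0100110111100
R = 2492 + (-3612) = -1120 = 1101110100000
R = NOT 1101110100000 = 0010001011111 = 1119

1119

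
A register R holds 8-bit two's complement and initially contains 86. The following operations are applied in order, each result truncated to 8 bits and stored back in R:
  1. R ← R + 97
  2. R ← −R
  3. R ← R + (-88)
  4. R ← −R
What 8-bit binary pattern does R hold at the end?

Start: R = 86 = 01010110.
R = 86 + 97 = 183; wraps to -73 = 10110111
R = −(-73) = 73 = 01001001
R = 73 + (-88) = -15 = 11110001
R = −(-15) = 15 = 00001111

00001111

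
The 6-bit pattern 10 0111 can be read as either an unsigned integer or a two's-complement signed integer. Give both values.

Unsigned: 100111 = 39.
Signed: MSB=1 → 39 − 64 = -25.

unsigned = 39, signed = -25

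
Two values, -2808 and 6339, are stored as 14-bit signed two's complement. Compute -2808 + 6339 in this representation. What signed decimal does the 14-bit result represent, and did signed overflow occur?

3531; no overflow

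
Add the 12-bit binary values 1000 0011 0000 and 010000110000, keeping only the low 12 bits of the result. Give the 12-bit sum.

  100000110000
+ 010000110000
= 110001100000

110001100000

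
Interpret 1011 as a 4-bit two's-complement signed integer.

-5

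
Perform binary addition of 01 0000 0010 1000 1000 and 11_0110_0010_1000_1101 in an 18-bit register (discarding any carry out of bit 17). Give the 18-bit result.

000110010100010101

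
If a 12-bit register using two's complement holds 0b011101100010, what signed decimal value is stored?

1890

MSB is 0, so the value is non-negative: 011101100010 = 1890.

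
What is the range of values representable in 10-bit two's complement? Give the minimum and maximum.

Minimum: −2^9 = -512.
Maximum: 2^9 − 1 = 511.

min = -512, max = 511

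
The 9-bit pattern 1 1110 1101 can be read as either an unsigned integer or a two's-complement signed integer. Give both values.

unsigned = 493, signed = -19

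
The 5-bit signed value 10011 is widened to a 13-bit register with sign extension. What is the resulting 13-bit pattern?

1111111110011

MSB of 10011 is 1; replicate it into the new high bits.
11111111|10011 → 1111111110011 (still -13).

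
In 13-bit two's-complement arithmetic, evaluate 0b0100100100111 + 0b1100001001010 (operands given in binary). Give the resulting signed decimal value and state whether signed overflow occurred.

0b0100100100111 → 0100100100111 = 2343 (signed)
0b1100001001010 → 1100001001010 = -1974 (signed)
  0100100100111
+ 1100001001010
= 0000101110001  (discard carry-out 1)
Result 0000101110001: MSB = 0 → value 369.
Addends have opposite signs, so signed overflow cannot occur.

369; no overflow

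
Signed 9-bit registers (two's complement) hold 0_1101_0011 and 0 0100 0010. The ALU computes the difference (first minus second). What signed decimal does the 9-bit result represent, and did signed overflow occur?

145; no overflow

0_1101_0011 → 011010011 = 211 (signed)
0 0100 0010 → 001000010 = 66 (signed)
Subtract via negate-and-add: invert 001000010 + 1 = 110111110 (i.e. -66).
  011010011
+ 110111110
= 010010001  (discard carry-out 1)
Result 010010001: MSB = 0 → value 145.
Addends (after negating the subtrahend) have opposite signs, so signed overflow cannot occur.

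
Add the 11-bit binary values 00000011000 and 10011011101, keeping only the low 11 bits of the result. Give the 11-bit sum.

  00000011000
+ 10011011101
= 10011110101

10011110101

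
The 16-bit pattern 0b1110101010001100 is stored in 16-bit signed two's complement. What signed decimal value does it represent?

-5492

MSB is 1, so the value is negative.
Unsigned reading: 60044. Subtract 2^16 = 65536: 60044 − 65536 = -5492.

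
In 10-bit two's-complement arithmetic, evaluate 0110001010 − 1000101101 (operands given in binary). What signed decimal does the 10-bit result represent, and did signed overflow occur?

-163; overflow

0110001010 = 394 (signed)
1000101101 = -467 (signed)
Subtract via negate-and-add: invert 1000101101 + 1 = 0111010011 (i.e. 467).
  0110001010
+ 0111010011
= 1101011101
Result 1101011101: MSB = 1 → 861 − 1024 = -163.
Both addends (after negating the subtrahend) are non-negative but the stored result is negative: signed overflow. The true value 394 − (-467) = 861 lies outside [-512, 511].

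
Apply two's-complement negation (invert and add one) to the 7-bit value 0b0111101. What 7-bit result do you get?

Invert: 1000010. Add 1: 1000011.
Check: 0111101 = 61, 1000011 = -61.

1000011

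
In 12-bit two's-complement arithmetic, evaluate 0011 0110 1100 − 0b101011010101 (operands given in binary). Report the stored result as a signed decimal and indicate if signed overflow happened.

-1897; overflow

0011 0110 1100 → 001101101100 = 876 (signed)
0b101011010101 → 101011010101 = -1323 (signed)
Subtract via negate-and-add: invert 101011010101 + 1 = 010100101011 (i.e. 1323).
  001101101100
+ 010100101011
= 100010010111
Result 100010010111: MSB = 1 → 2199 − 4096 = -1897.
Both addends (after negating the subtrahend) are non-negative but the stored result is negative: signed overflow. The true value 876 − (-1323) = 2199 lies outside [-2048, 2047].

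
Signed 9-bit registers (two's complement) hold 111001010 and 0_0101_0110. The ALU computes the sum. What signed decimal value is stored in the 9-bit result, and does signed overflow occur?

111001010 = -54 (signed)
0_0101_0110 → 001010110 = 86 (signed)
  111001010
+ 001010110
= 000100000  (discard carry-out 1)
Result 000100000: MSB = 0 → value 32.
Addends have opposite signs, so signed overflow cannot occur.

32; no overflow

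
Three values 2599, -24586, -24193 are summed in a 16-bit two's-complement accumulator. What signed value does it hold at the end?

2599 + (-24586) = -21987 (1010101000011101)
-21987 + (-24193) = -46180 → wraps to 19356 (0100101110011100)

19356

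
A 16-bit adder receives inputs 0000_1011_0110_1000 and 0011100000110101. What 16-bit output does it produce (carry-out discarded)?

  0000101101101000
+ 0011100000110101
= 0100001110011101

0100001110011101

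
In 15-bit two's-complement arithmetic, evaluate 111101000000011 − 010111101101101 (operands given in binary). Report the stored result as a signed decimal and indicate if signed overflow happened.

-13674; no overflow

111101000000011 = -1533 (signed)
010111101101101 = 12141 (signed)
Subtract via negate-and-add: invert 010111101101101 + 1 = 101000010010011 (i.e. -12141).
  111101000000011
+ 101000010010011
= 100101010010110  (discard carry-out 1)
Result 100101010010110: MSB = 1 → 19094 − 32768 = -13674.
Both addends (after negating the subtrahend) are negative and so is the stored result: no signed overflow.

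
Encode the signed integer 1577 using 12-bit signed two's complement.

011000101001

1577 is non-negative, so write it directly in 12 bits: 011000101001.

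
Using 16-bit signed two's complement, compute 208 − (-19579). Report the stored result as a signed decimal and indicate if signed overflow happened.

208 → 0000000011010000
-19579 → 1011001110000101
Subtract via negate-and-add: invert 1011001110000101 + 1 = 0100110001111011 (i.e. 19579).
  0000000011010000
+ 0100110001111011
= 0100110101001011
Result 0100110101001011: MSB = 0 → value 19787.
Both addends (after negating the subtrahend) are non-negative and so is the stored result: no signed overflow.

19787; no overflow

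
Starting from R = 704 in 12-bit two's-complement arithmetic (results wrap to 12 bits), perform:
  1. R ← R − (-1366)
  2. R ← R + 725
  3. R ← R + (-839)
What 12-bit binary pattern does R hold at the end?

011110100100

Start: R = 704 = 001011000000.
R = 704 − (-1366) = 2070; wraps to -2026 = 100000010110
R = -2026 + 725 = -1301 = 101011101011
R = -1301 + (-839) = -2140; wraps to 1956 = 011110100100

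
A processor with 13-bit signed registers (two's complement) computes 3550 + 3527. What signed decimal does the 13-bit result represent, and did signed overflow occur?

-1115; overflow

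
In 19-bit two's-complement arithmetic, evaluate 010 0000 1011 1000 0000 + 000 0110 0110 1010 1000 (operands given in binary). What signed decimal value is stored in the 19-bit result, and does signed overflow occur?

160296; no overflow

010 0000 1011 1000 0000 → 0100000101110000000 = 134016 (signed)
000 0110 0110 1010 1000 → 0000110011010101000 = 26280 (signed)
  0100000101110000000
+ 0000110011010101000
= 0100111001000101000
Result 0100111001000101000: MSB = 0 → value 160296.
Both addends are non-negative and so is the stored result: no signed overflow.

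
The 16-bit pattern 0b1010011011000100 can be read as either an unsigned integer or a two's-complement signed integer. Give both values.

Unsigned: 1010011011000100 = 42692.
Signed: MSB=1 → 42692 − 65536 = -22844.

unsigned = 42692, signed = -22844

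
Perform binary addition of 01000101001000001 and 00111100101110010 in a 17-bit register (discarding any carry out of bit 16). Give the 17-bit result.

10000001110110011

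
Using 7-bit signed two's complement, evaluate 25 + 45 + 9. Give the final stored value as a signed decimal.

-49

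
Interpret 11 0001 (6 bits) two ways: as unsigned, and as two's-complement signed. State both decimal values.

Unsigned: 110001 = 49.
Signed: MSB=1 → 49 − 64 = -15.

unsigned = 49, signed = -15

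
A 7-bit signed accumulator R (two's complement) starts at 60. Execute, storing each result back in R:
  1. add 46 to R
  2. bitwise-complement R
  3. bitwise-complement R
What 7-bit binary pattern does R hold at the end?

Start: R = 60 = 0111100.
R = 60 + 46 = 106; wraps to -22 = 1101010
R = NOT 1101010 = 0010101 = 21
R = NOT 0010101 = 1101010 = -22

1101010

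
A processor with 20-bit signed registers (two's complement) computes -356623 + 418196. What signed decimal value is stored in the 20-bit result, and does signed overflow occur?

61573; no overflow

-356623 → 10101000111011110001
418196 → 01100110000110010100
  10101000111011110001
+ 01100110000110010100
= 00001111000010000101  (discard carry-out 1)
Result 00001111000010000101: MSB = 0 → value 61573.
Addends have opposite signs, so signed overflow cannot occur.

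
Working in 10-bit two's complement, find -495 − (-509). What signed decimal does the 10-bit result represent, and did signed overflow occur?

-495 → 1000010001
-509 → 1000000011
Subtract via negate-and-add: invert 1000000011 + 1 = 0111111101 (i.e. 509).
  1000010001
+ 0111111101
= 0000001110  (discard carry-out 1)
Result 0000001110: MSB = 0 → value 14.
Addends (after negating the subtrahend) have opposite signs, so signed overflow cannot occur.

14; no overflow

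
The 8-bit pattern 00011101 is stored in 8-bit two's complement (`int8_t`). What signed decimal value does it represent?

MSB is 0, so the value is non-negative: 00011101 = 29.

29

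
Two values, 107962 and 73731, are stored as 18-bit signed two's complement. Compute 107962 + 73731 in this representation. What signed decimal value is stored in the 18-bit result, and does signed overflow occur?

-80451; overflow

107962 → 011010010110111010
73731 → 010010000000000011
  011010010110111010
+ 010010000000000011
= 101100010110111101
Result 101100010110111101: MSB = 1 → 181693 − 262144 = -80451.
Both addends are non-negative but the stored result is negative: signed overflow. The true value 107962 + 73731 = 181693 lies outside [-131072, 131071].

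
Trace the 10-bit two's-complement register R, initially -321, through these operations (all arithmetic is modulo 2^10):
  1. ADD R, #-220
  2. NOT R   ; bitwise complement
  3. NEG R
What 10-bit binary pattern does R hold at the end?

Start: R = -321 = 1010111111.
R = -321 + (-220) = -541; wraps to 483 = 0111100011
R = NOT 0111100011 = 1000011100 = -484
R = −(-484) = 484 = 0111100100

0111100100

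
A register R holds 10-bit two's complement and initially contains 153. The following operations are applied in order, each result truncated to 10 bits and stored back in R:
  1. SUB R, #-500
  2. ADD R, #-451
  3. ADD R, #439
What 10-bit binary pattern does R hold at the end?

1010000001

Start: R = 153 = 0010011001.
R = 153 − (-500) = 653; wraps to -371 = 1010001101
R = -371 + (-451) = -822; wraps to 202 = 0011001010
R = 202 + 439 = 641; wraps to -383 = 1010000001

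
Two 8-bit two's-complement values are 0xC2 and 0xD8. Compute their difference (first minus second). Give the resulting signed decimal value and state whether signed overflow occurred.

0xC2 = 11000010 = -62 (signed)
0xD8 = 11011000 = -40 (signed)
Subtract via negate-and-add: invert 11011000 + 1 = 00101000 (i.e. 40).
  11000010
+ 00101000
= 11101010
Result 11101010: MSB = 1 → 234 − 256 = -22.
Addends (after negating the subtrahend) have opposite signs, so signed overflow cannot occur.

-22; no overflow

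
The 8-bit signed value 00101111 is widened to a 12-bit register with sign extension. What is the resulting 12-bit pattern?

000000101111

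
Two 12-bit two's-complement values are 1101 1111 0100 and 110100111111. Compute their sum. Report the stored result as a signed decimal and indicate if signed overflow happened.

-1229; no overflow

1101 1111 0100 → 110111110100 = -524 (signed)
110100111111 = -705 (signed)
  110111110100
+ 110100111111
= 101100110011  (discard carry-out 1)
Result 101100110011: MSB = 1 → 2867 − 4096 = -1229.
Both addends are negative and so is the stored result: no signed overflow.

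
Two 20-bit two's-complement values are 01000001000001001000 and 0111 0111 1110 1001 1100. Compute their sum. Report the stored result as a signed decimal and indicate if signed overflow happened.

-291100; overflow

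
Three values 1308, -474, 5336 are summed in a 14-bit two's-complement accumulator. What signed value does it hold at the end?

6170

1308 + (-474) = 834 (00001101000010)
834 + 5336 = 6170 (01100000011010)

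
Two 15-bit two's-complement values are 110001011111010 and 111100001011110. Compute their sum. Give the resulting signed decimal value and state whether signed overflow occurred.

-9384; no overflow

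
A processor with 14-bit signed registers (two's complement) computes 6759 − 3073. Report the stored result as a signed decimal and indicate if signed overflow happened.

3686; no overflow

6759 → 01101001100111
3073 → 00110000000001
Subtract via negate-and-add: invert 00110000000001 + 1 = 11001111111111 (i.e. -3073).
  01101001100111
+ 11001111111111
= 00111001100110  (discard carry-out 1)
Result 00111001100110: MSB = 0 → value 3686.
Addends (after negating the subtrahend) have opposite signs, so signed overflow cannot occur.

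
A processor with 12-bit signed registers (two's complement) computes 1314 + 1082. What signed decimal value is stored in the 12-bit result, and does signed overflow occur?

-1700; overflow

1314 → 010100100010
1082 → 010000111010
  010100100010
+ 010000111010
= 100101011100
Result 100101011100: MSB = 1 → 2396 − 4096 = -1700.
Both addends are non-negative but the stored result is negative: signed overflow. The true value 1314 + 1082 = 2396 lies outside [-2048, 2047].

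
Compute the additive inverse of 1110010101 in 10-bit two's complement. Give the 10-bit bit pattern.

Invert: 0001101010. Add 1: 0001101011.
Check: 1110010101 = -107, 0001101011 = 107.

0001101011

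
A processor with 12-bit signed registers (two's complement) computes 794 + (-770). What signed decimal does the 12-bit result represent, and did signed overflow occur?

24; no overflow

794 → 001100011010
-770 → 110011111110
  001100011010
+ 110011111110
= 000000011000  (discard carry-out 1)
Result 000000011000: MSB = 0 → value 24.
Addends have opposite signs, so signed overflow cannot occur.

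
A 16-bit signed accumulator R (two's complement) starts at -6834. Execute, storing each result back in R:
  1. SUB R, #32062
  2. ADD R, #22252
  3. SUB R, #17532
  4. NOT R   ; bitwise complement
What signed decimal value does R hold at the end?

Start: R = -6834 = 1110010101001110.
R = -6834 − 32062 = -38896; wraps to 26640 = 0110100000010000
R = 26640 + 22252 = 48892; wraps to -16644 = 1011111011111100
R = -16644 − 17532 = -34176; wraps to 31360 = 0111101010000000
R = NOT 0111101010000000 = 1000010101111111 = -31361

-31361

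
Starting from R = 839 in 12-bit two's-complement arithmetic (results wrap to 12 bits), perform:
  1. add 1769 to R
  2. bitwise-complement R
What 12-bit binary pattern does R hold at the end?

010111001111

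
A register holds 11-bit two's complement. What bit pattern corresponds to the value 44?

00000101100

44 is non-negative, so write it directly in 11 bits: 00000101100.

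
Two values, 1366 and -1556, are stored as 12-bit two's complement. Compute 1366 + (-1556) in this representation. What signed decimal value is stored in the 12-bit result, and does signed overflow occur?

1366 → 010101010110
-1556 → 100111101100
  010101010110
+ 100111101100
= 111101000010
Result 111101000010: MSB = 1 → 3906 − 4096 = -190.
Addends have opposite signs, so signed overflow cannot occur.

-190; no overflow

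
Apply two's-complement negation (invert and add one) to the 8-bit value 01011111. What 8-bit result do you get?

10100001

Invert: 10100000. Add 1: 10100001.
Check: 01011111 = 95, 10100001 = -95.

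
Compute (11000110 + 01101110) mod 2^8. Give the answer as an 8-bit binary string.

00110100

  11000110
+ 01101110
= 00110100  (discard carry-out 1)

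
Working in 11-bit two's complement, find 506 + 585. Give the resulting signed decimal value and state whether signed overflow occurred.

-957; overflow

506 → 00111111010
585 → 01001001001
  00111111010
+ 01001001001
= 10001000011
Result 10001000011: MSB = 1 → 1091 − 2048 = -957.
Both addends are non-negative but the stored result is negative: signed overflow. The true value 506 + 585 = 1091 lies outside [-1024, 1023].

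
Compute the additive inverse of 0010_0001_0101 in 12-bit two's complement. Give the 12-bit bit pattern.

110111101011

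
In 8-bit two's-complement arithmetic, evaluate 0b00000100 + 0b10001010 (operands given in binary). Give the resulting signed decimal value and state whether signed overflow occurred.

-114; no overflow

0b00000100 → 00000100 = 4 (signed)
0b10001010 → 10001010 = -118 (signed)
  00000100
+ 10001010
= 10001110
Result 10001110: MSB = 1 → 142 − 256 = -114.
Addends have opposite signs, so signed overflow cannot occur.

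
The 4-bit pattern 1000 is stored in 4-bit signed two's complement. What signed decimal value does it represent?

-8

MSB is 1, so the value is negative.
Unsigned reading: 8. Subtract 2^4 = 16: 8 − 16 = -8.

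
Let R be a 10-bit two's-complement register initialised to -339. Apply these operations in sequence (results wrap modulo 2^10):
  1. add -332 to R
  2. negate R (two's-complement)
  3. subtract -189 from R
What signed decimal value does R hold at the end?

Start: R = -339 = 1010101101.
R = -339 + (-332) = -671; wraps to 353 = 0101100001
R = −(353) = -353 = 1010011111
R = -353 − (-189) = -164 = 1101011100

-164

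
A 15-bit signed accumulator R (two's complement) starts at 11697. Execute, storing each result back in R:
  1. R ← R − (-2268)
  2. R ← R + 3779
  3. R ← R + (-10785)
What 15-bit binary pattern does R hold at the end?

001101100101111

Start: R = 11697 = 010110110110001.
R = 11697 − (-2268) = 13965 = 011011010001101
R = 13965 + 3779 = 17744; wraps to -15024 = 100010101010000
R = -15024 + (-10785) = -25809; wraps to 6959 = 001101100101111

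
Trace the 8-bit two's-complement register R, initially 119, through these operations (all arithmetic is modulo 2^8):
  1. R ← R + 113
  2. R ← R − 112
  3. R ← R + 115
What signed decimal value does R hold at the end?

-21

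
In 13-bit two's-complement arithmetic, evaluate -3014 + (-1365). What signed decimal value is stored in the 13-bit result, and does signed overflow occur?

-3014 → 1010000111010
-1365 → 1101010101011
  1010000111010
+ 1101010101011
= 0111011100101  (discard carry-out 1)
Result 0111011100101: MSB = 0 → value 3813.
Both addends are negative but the stored result is non-negative: signed overflow. The true value -3014 + (-1365) = -4379 lies outside [-4096, 4095].

3813; overflow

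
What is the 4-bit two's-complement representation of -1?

1111

|-1| = 1 = 0001 in 4 bits.
Invert the bits: 1110. Add 1: 1111.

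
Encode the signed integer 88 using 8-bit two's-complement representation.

01011000

88 is non-negative, so write it directly in 8 bits: 01011000.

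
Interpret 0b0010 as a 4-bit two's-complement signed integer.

MSB is 0, so the value is non-negative: 0010 = 2.

2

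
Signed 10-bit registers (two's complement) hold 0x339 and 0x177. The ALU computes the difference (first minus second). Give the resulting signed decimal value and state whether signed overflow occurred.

450; overflow

0x339 = 1100111001 = -199 (signed)
0x177 = 0101110111 = 375 (signed)
Subtract via negate-and-add: invert 0101110111 + 1 = 1010001001 (i.e. -375).
  1100111001
+ 1010001001
= 0111000010  (discard carry-out 1)
Result 0111000010: MSB = 0 → value 450.
Both addends (after negating the subtrahend) are negative but the stored result is non-negative: signed overflow. The true value -199 − 375 = -574 lies outside [-512, 511].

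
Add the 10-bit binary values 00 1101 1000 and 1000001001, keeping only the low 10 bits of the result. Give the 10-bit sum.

  0011011000
+ 1000001001
= 1011100001

1011100001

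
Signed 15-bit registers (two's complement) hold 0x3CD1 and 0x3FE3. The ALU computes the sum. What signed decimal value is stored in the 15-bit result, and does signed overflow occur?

-844; overflow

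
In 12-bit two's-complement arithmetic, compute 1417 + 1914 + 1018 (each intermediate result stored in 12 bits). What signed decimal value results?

1417 + 1914 = 3331 → wraps to -765 (110100000011)
-765 + 1018 = 253 (000011111101)

253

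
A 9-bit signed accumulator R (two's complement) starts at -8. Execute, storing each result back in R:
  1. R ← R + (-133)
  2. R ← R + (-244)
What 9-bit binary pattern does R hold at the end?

001111111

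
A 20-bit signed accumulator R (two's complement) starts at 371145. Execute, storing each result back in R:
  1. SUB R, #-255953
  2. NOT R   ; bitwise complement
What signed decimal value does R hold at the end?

421477

Start: R = 371145 = 01011010100111001001.
R = 371145 − (-255953) = 627098; wraps to -421478 = 10011001000110011010
R = NOT 10011001000110011010 = 01100110111001100101 = 421477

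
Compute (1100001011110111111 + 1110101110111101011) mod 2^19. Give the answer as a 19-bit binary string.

  1100001011110111111
+ 1110101110111101011
= 1010111010110101010  (discard carry-out 1)

1010111010110101010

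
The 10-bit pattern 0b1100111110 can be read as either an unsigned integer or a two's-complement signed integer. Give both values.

unsigned = 830, signed = -194

Unsigned: 1100111110 = 830.
Signed: MSB=1 → 830 − 1024 = -194.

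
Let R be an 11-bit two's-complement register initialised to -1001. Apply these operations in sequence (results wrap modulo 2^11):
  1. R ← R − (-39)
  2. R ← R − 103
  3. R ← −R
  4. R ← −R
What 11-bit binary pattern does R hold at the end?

01111010111

Start: R = -1001 = 10000010111.
R = -1001 − (-39) = -962 = 10000111110
R = -962 − 103 = -1065; wraps to 983 = 01111010111
R = −(983) = -983 = 10000101001
R = −(-983) = 983 = 01111010111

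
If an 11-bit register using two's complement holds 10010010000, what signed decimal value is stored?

-880

MSB is 1, so the value is negative.
Unsigned reading: 1168. Subtract 2^11 = 2048: 1168 − 2048 = -880.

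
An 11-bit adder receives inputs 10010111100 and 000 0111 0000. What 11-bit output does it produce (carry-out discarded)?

  10010111100
+ 00001110000
= 10100101100

10100101100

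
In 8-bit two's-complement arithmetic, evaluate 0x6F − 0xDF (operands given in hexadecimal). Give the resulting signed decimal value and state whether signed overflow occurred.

-112; overflow

0x6F = 01101111 = 111 (signed)
0xDF = 11011111 = -33 (signed)
Subtract via negate-and-add: invert 11011111 + 1 = 00100001 (i.e. 33).
  01101111
+ 00100001
= 10010000
Result 10010000: MSB = 1 → 144 − 256 = -112.
Both addends (after negating the subtrahend) are non-negative but the stored result is negative: signed overflow. The true value 111 − (-33) = 144 lies outside [-128, 127].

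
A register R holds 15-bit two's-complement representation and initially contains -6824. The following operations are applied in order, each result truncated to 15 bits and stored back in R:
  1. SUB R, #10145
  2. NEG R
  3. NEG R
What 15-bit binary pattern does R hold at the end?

011110110110111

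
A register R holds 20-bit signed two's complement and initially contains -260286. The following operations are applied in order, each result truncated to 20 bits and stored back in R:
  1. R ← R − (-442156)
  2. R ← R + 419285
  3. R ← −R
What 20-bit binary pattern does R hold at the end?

01101101001110111101

Start: R = -260286 = 11000000011101000010.
R = -260286 − (-442156) = 181870 = 00101100011001101110
R = 181870 + 419285 = 601155; wraps to -447421 = 10010010110001000011
R = −(-447421) = 447421 = 01101101001110111101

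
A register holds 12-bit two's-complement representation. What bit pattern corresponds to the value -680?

110101011000

|-680| = 680 = 001010101000 in 12 bits.
Invert the bits: 110101010111. Add 1: 110101011000.
Check: 110101011000 reads as 3416 − 4096 = -680.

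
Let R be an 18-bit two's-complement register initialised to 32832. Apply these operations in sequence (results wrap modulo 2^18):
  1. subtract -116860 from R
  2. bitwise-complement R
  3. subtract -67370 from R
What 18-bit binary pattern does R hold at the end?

Start: R = 32832 = 001000000001000000.
R = 32832 − (-116860) = 149692; wraps to -112452 = 100100100010111100
R = NOT 100100100010111100 = 011011011101000011 = 112451
R = 112451 − (-67370) = 179821; wraps to -82323 = 101011111001101101

101011111001101101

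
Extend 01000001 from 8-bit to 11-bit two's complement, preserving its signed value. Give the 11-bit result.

MSB of 01000001 is 0; replicate it into the new high bits.
000|01000001 → 00001000001 (still 65).

00001000001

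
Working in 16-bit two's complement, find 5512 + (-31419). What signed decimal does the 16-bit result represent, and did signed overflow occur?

5512 → 0001010110001000
-31419 → 1000010101000101
  0001010110001000
+ 1000010101000101
= 1001101011001101
Result 1001101011001101: MSB = 1 → 39629 − 65536 = -25907.
Addends have opposite signs, so signed overflow cannot occur.

-25907; no overflow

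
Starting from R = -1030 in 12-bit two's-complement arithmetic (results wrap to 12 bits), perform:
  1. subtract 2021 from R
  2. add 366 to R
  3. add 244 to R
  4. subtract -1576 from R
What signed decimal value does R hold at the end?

Start: R = -1030 = 101111111010.
R = -1030 − 2021 = -3051; wraps to 1045 = 010000010101
R = 1045 + 366 = 1411 = 010110000011
R = 1411 + 244 = 1655 = 011001110111
R = 1655 − (-1576) = 3231; wraps to -865 = 110010011111

-865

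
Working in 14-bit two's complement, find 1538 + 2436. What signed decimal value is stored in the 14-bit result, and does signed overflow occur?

3974; no overflow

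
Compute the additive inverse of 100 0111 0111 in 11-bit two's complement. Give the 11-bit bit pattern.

01110001001

Invert: 01110001000. Add 1: 01110001001.
Check: 10001110111 = -905, 01110001001 = 905.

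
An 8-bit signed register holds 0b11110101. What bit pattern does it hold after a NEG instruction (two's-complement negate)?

Invert: 00001010. Add 1: 00001011.

00001011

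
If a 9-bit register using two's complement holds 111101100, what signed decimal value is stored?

MSB is 1, so the value is negative.
Invert: 000010011. Add 1: 000010100 = 20. So the value is −20.

-20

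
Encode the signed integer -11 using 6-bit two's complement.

|-11| = 11 = 001011 in 6 bits.
Invert the bits: 110100. Add 1: 110101.
Check: 110101 reads as 53 − 64 = -11.

110101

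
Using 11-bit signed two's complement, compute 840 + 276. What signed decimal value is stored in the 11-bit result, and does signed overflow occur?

-932; overflow

840 → 01101001000
276 → 00100010100
  01101001000
+ 00100010100
= 10001011100
Result 10001011100: MSB = 1 → 1116 − 2048 = -932.
Both addends are non-negative but the stored result is negative: signed overflow. The true value 840 + 276 = 1116 lies outside [-1024, 1023].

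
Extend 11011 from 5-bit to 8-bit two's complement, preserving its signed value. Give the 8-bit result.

MSB of 11011 is 1; replicate it into the new high bits.
111|11011 → 11111011 (still -5).

11111011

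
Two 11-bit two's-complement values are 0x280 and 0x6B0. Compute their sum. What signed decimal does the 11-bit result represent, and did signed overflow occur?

0x280 = 01010000000 = 640 (signed)
0x6B0 = 11010110000 = -336 (signed)
  01010000000
+ 11010110000
= 00100110000  (discard carry-out 1)
Result 00100110000: MSB = 0 → value 304.
Addends have opposite signs, so signed overflow cannot occur.

304; no overflow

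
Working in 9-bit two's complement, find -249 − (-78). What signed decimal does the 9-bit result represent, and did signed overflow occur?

-249 → 100000111
-78 → 110110010
Subtract via negate-and-add: invert 110110010 + 1 = 001001110 (i.e. 78).
  100000111
+ 001001110
= 101010101
Result 101010101: MSB = 1 → 341 − 512 = -171.
Addends (after negating the subtrahend) have opposite signs, so signed overflow cannot occur.

-171; no overflow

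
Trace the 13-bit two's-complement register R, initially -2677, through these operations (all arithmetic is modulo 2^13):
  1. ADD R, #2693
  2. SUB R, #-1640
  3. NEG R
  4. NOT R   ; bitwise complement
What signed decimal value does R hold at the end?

Start: R = -2677 = 1010110001011.
R = -2677 + 2693 = 16 = 0000000010000
R = 16 − (-1640) = 1656 = 0011001111000
R = −(1656) = -1656 = 1100110001000
R = NOT 1100110001000 = 0011001110111 = 1655

1655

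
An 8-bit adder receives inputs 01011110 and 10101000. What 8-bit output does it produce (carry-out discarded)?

  01011110
+ 10101000
= 00000110  (discard carry-out 1)

00000110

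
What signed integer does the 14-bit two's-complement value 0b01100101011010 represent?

MSB is 0, so the value is non-negative: 01100101011010 = 6490.

6490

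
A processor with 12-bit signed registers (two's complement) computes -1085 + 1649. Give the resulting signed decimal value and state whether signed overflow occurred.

564; no overflow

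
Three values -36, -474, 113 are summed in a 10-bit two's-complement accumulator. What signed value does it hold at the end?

-36 + (-474) = -510 (1000000010)
-510 + 113 = -397 (1001110011)

-397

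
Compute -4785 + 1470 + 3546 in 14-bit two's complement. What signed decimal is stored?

-4785 + 1470 = -3315 (11001100001101)
-3315 + 3546 = 231 (00000011100111)

231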